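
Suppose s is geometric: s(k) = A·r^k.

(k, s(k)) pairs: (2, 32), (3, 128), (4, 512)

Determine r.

4

Consecutive ratio: 128/32 = 4, and 512/128 = 4, so r = 4.
Then A·4^2 = 32 gives A = 2, and s(k) = 2·4^k.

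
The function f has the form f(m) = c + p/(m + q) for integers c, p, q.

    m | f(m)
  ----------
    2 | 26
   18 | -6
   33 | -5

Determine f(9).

-9

(f(m) − c)(m + q) = p for each data point; the three points give a linear system in c and q, then p follows.
Solving: c = -4, q = -3, p = -30, so f(m) = -4 − 30/(m − 3).
Then f(9) = -4 − 30/6 = -9.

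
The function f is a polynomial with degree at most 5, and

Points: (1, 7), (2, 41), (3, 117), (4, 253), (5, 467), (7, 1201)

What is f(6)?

Write f(n) = an^5 + bn^4 + cn³ + dn² + en + p; the 6 given values yield a linear system in the 6 coefficients.
Solving, the top 2 coefficients vanish, and f(n) = 3n³ + 3n² + 4n - 3.
Then f(6) = 777.

777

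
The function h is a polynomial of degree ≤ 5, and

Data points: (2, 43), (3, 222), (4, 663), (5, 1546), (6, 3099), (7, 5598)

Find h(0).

-9

First differences: 179, 441, 883, 1553, 2499. Second differences: 262, 442, 670, 946. Third differences: 180, 228, 276. Fourth differences: 48, 48.
Level-4 differences are constant, so h has degree 4.
Fitting a degree-4 polynomial gives h(t) = 2t^4 + 2t³ + 3t² - 4t - 9.
Then h(0) = -9.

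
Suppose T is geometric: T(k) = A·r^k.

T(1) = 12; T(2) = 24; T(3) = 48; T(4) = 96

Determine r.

Consecutive ratio: 24/12 = 2, and 48/24 = 2, so r = 2.
Then A·2^1 = 12 gives A = 6, and T(k) = 6·2^k.

2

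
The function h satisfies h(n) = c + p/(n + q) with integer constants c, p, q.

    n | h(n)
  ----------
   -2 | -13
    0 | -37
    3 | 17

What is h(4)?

11

(h(n) − c)(n + q) = p for each data point; the three points give a linear system in c and q, then p follows.
Solving: c = -1, q = -1, p = 36, so h(n) = -1 + 36/(n − 1).
Then h(4) = -1 + 36/3 = 11.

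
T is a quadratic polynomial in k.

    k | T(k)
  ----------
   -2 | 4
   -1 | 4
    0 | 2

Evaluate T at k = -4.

Write T(k) = ak² + bk + c; the 3 given values yield a linear system in the 3 coefficients.
Solving, T(k) = -k² - 3k + 2.
Then T(-4) = -2.

-2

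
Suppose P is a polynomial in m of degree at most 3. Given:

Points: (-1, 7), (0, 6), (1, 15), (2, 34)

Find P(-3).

39

First differences: -1, 9, 19. Second differences: 10, 10.
Level-2 differences are constant, so P has degree 2.
Fitting a degree-2 polynomial gives P(m) = 5m² + 4m + 6.
Then P(-3) = 39.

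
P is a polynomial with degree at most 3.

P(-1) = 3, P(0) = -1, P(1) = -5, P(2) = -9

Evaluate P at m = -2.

7

Write P(m) = am³ + bm² + cm + d; the 4 given values yield a linear system in the 4 coefficients.
Solving, the top 2 coefficients vanish, and P(m) = -4m - 1.
Then P(-2) = 7.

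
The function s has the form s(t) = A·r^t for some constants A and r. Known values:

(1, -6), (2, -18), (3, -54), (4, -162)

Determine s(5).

-486

Consecutive ratio: -18/(-6) = 3, and -54/(-18) = 3, so r = 3.
Then A·3^1 = -6 gives A = -2, and s(t) = -2·3^t.
s(5) = -2·3^5 = -486.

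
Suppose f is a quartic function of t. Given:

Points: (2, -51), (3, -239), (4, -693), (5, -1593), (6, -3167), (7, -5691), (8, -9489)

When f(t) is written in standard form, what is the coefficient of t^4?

-2

Write f(t) = at^4 + bt³ + ct² + dt + e; the 7 given values yield a linear system in the 5 coefficients.
Solving, f(t) = -2t^4 - 2t³ - 5t² + 5t + 7.
The coefficient of t^4 is -2.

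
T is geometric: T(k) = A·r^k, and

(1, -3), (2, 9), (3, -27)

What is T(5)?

Consecutive ratio: 9/(-3) = -3, and -27/9 = -3, so r = -3.
Then A·(-3)^1 = -3 gives A = 1, and T(k) = 1·(-3)^k.
T(5) = 1·(-3)^5 = -243.

-243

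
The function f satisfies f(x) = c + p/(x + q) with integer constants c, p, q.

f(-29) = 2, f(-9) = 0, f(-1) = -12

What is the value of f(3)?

18

(f(x) − c)(x + q) = p for each data point; the three points give a linear system in c and q, then p follows.
Solving: c = 3, q = -1, p = 30, so f(x) = 3 + 30/(x − 1).
Then f(3) = 3 + 30/2 = 18.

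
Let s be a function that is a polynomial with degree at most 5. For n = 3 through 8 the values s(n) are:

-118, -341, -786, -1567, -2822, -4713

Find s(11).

First differences: -223, -445, -781, -1255, -1891. Second differences: -222, -336, -474, -636. Third differences: -114, -138, -162. Fourth differences: -24, -24.
Level-4 differences are constant, so s has degree 4.
Fitting a degree-4 polynomial gives s(n) = -n^4 - n³ - 2n² + 3n - 1.
Then s(11) = -16182.

-16182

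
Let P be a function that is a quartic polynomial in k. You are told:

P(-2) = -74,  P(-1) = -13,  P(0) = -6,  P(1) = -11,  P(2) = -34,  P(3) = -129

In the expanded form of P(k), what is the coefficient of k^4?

-2

First differences: 61, 7, -5, -23, -95. Second differences: -54, -12, -18, -72. Third differences: 42, -6, -54. Fourth differences: -48, -48.
Level-4 differences are constant, so P has degree 4.
Fitting a degree-4 polynomial gives P(k) = -2k^4 + 3k³ - 4k² - 2k - 6.
The coefficient of k^4 is -2.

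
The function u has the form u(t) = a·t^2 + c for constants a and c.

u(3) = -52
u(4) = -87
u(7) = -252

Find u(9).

-412

From u(3) = -52 and u(4) = -87: 9a + c = -52 and 16a + c = -87.
Subtracting: 7a = -35, so a = -5; then c = -52 − (-5)·9 = -7.
So u(t) = -5t² − 7, and u(9) = -412.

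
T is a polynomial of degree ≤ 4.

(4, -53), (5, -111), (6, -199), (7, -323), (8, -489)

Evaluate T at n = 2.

-3

Write T(n) = an^4 + bn³ + cn² + dn + e; the 5 given values yield a linear system in the 5 coefficients.
Solving, the leading coefficient vanishes, and T(n) = -n³ + 3n - 1.
Then T(2) = -3.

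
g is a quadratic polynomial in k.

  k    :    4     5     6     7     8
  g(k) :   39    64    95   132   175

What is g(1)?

First differences: 25, 31, 37, 43. Second differences: 6, 6, 6.
Level-2 differences are constant, so g has degree 2.
Fitting a degree-2 polynomial gives g(k) = 3k² - 2k - 1.
Then g(1) = 0.

0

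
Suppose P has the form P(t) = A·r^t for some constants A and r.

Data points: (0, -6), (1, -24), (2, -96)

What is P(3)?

-384

Consecutive ratio: -24/(-6) = 4, and -96/(-24) = 4, so r = 4.
Then A·4^0 = -6 gives A = -6, and P(t) = -6·4^t.
P(3) = -6·4^3 = -384.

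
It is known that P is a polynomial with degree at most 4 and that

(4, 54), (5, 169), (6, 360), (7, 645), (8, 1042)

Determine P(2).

Write P(n) = an^4 + bn³ + cn² + dn + e; the 5 given values yield a linear system in the 5 coefficients.
Solving, the leading coefficient vanishes, and P(n) = 3n³ - 7n² - 5n - 6.
Then P(2) = -20.

-20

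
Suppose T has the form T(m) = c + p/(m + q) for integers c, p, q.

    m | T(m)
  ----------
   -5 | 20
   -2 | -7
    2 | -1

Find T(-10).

5

(T(m) − c)(m + q) = p for each data point; the three points give a linear system in c and q, then p follows.
Solving: c = 2, q = 4, p = -18, so T(m) = 2 − 18/(m + 4).
Then T(-10) = 2 − 18/(-6) = 5.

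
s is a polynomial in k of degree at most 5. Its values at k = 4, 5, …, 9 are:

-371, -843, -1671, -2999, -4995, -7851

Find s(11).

-17031

Write s(k) = ak^5 + bk^4 + ck³ + dk² + ek + p; the 6 given values yield a linear system in the 6 coefficients.
Solving, the leading coefficient vanishes, and s(k) = -k^4 - 2k³ + 3k² - 8k - 3.
Then s(11) = -17031.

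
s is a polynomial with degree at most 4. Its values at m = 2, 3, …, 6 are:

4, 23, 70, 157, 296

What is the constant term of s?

Write s(m) = am^4 + bm³ + cm² + dm + e; the 5 given values yield a linear system in the 5 coefficients.
Solving, the leading coefficient vanishes, and s(m) = 2m³ - 4m² + m + 2.
The constant term is s(0) = 2.

2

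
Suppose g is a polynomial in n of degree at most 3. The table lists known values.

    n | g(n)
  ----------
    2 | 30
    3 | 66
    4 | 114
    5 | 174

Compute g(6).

246

Write g(n) = an³ + bn² + cn + d; the 4 given values yield a linear system in the 4 coefficients.
Solving, the leading coefficient vanishes, and g(n) = 6n² + 6n - 6.
Then g(6) = 246.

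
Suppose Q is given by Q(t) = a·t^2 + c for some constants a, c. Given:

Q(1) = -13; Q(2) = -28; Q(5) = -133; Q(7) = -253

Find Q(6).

From Q(1) = -13 and Q(2) = -28: 1a + c = -13 and 4a + c = -28.
Subtracting: 3a = -15, so a = -5; then c = -13 − (-5)·1 = -8.
So Q(t) = -5t² − 8, and Q(6) = -188.

-188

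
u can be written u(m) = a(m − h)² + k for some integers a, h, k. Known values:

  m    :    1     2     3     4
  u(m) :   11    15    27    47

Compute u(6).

111

First differences 4, 12, 20; second difference 8 = 2a, so a = 4.
Expanding, the m-coefficient is −2ah = -8h; matching it to the data gives h = 1, and then k = 11.
So u(m) = 4(m − 1)² + 11.
u(6) = 4·5² + 11 = 111.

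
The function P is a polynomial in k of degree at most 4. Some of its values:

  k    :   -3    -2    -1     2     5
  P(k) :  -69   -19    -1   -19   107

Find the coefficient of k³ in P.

Write P(k) = ak^4 + bk³ + ck² + dk + e; the 5 given values yield a linear system in the 5 coefficients.
Solving, the leading coefficient vanishes, and P(k) = 2k³ - 4k² - 8k - 3.
The coefficient of k³ is 2.

2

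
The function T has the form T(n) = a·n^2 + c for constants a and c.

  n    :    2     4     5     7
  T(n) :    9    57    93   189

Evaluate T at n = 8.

249

From T(2) = 9 and T(4) = 57: 4a + c = 9 and 16a + c = 57.
Subtracting: 12a = 48, so a = 4; then c = 9 − 4·4 = -7.
So T(n) = 4n² − 7, and T(8) = 249.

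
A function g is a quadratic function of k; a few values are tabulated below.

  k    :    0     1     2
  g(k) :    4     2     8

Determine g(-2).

Write g(k) = ak² + bk + c; the 3 given values yield a linear system in the 3 coefficients.
Solving, g(k) = 4k² - 6k + 4.
Then g(-2) = 32.

32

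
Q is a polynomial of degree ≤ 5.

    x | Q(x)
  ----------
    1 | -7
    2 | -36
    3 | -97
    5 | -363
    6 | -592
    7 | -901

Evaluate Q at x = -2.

8

Write Q(x) = ax^5 + bx^4 + cx³ + dx² + ex + p; the 6 given values yield a linear system in the 6 coefficients.
Solving, the top 2 coefficients vanish, and Q(x) = -2x³ - 4x² - 3x + 2.
Then Q(-2) = 8.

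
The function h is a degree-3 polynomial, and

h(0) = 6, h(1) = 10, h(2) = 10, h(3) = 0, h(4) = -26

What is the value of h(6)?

-150

First differences: 4, 0, -10, -26. Second differences: -4, -10, -16. Third differences: -6, -6.
Level-3 differences are constant, so h has degree 3.
Fitting a degree-3 polynomial gives h(t) = -t³ + t² + 4t + 6.
Then h(6) = -150.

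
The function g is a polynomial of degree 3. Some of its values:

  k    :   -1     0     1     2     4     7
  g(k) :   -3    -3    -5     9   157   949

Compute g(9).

Write g(k) = ak³ + bk² + ck + d; the 6 given values yield a linear system in the 4 coefficients.
Solving, g(k) = 3k³ - k² - 4k - 3.
Then g(9) = 2067.

2067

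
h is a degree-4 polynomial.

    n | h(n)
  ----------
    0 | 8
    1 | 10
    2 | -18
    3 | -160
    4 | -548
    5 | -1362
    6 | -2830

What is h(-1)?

12

First differences: 2, -28, -142, -388, -814, -1468. Second differences: -30, -114, -246, -426, -654. Third differences: -84, -132, -180, -228. Fourth differences: -48, -48, -48.
Level-4 differences are constant, so h has degree 4.
Fitting a degree-4 polynomial gives h(n) = -2n^4 - 2n³ + 5n² + n + 8.
Then h(-1) = 12.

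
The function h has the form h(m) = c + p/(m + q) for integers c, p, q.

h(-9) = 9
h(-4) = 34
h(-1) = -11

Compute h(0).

-6

(h(m) − c)(m + q) = p for each data point; the three points give a linear system in c and q, then p follows.
Solving: c = 4, q = 3, p = -30, so h(m) = 4 − 30/(m + 3).
Then h(0) = 4 − 30/3 = -6.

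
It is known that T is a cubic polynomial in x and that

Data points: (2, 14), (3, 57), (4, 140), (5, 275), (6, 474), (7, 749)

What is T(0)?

0

First differences: 43, 83, 135, 199, 275. Second differences: 40, 52, 64, 76. Third differences: 12, 12, 12.
Level-3 differences are constant, so T has degree 3.
Fitting a degree-3 polynomial gives T(x) = 2x³ + 2x² - 5x.
The constant term is T(0) = 0.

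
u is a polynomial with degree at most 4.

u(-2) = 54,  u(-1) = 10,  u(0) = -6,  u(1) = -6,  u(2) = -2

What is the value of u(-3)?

First differences: -44, -16, 0, 4. Second differences: 28, 16, 4. Third differences: -12, -12.
Level-3 differences are constant, so u has degree 3.
Fitting a degree-3 polynomial gives u(k) = -2k³ + 8k² - 6k - 6.
Then u(-3) = 138.

138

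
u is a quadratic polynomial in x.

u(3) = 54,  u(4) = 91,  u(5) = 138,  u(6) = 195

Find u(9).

First differences: 37, 47, 57. Second differences: 10, 10.
Level-2 differences are constant, so u has degree 2.
Fitting a degree-2 polynomial gives u(x) = 5x² + 2x + 3.
Then u(9) = 426.

426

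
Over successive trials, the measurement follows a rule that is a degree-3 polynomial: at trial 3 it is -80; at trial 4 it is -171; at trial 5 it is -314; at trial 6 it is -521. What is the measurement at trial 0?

Write the value at m as u(m).
Write u(m) = am³ + bm² + cm + d; the 4 given values yield a linear system in the 4 coefficients.
Solving, u(m) = -2m³ - 2m² - 3m + 1.
Then u(0) = 1.

1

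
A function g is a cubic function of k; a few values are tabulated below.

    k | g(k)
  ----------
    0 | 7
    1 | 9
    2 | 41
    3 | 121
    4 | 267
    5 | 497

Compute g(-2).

21

First differences: 2, 32, 80, 146, 230. Second differences: 30, 48, 66, 84. Third differences: 18, 18, 18.
Level-3 differences are constant, so g has degree 3.
Fitting a degree-3 polynomial gives g(k) = 3k³ + 6k² - 7k + 7.
Then g(-2) = 21.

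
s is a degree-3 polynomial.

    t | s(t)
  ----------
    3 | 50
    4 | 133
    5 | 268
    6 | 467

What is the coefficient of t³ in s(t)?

2

Write s(t) = at³ + bt² + ct + d; the 4 given values yield a linear system in the 4 coefficients.
Solving, s(t) = 2t³ + 2t² - 5t - 7.
The coefficient of t³ is 2.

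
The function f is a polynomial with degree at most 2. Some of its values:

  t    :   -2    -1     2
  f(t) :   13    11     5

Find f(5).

Write f(t) = at² + bt + c; the 3 given values yield a linear system in the 3 coefficients.
Solving, the leading coefficient vanishes, and f(t) = -2t + 9.
Then f(5) = -1.

-1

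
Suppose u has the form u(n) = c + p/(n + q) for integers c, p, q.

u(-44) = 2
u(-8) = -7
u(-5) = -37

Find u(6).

7

(u(n) − c)(n + q) = p for each data point; the three points give a linear system in c and q, then p follows.
Solving: c = 3, q = 4, p = 40, so u(n) = 3 + 40/(n + 4).
Then u(6) = 3 + 40/10 = 7.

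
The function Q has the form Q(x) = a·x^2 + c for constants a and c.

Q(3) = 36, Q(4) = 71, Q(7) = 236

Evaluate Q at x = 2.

11

From Q(3) = 36 and Q(4) = 71: 9a + c = 36 and 16a + c = 71.
Subtracting: 7a = 35, so a = 5; then c = 36 − 5·9 = -9.
So Q(x) = 5x² − 9, and Q(2) = 11.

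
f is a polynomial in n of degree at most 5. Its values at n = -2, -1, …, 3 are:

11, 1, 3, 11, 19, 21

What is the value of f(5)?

-17

First differences: -10, 2, 8, 8, 2. Second differences: 12, 6, 0, -6. Third differences: -6, -6, -6.
Level-3 differences are constant, so f has degree 3.
Fitting a degree-3 polynomial gives f(n) = -n³ + 3n² + 6n + 3.
Then f(5) = -17.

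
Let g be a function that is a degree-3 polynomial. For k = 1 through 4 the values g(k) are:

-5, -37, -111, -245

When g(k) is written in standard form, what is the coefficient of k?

Write g(k) = ak³ + bk² + ck + d; the 4 given values yield a linear system in the 4 coefficients.
Solving, g(k) = -3k³ - 3k² - 2k + 3.
The coefficient of k is -2.

-2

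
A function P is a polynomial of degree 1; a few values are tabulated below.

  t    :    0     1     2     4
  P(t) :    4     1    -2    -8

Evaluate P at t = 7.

-17

Write P(t) = at + b; the 4 given values yield a linear system in the 2 coefficients.
Solving, P(t) = -3t + 4.
Then P(7) = -17.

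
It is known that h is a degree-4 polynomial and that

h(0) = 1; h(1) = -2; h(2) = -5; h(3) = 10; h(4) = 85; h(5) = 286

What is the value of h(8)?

2665

First differences: -3, -3, 15, 75, 201. Second differences: 0, 18, 60, 126. Third differences: 18, 42, 66. Fourth differences: 24, 24.
Level-4 differences are constant, so h has degree 4.
Fitting a degree-4 polynomial gives h(t) = t^4 - 3t³ + 2t² - 3t + 1.
Then h(8) = 2665.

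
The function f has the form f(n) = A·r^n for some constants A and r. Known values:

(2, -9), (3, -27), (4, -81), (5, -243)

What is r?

3

Consecutive ratio: -27/(-9) = 3, and -81/(-27) = 3, so r = 3.
Then A·3^2 = -9 gives A = -1, and f(n) = -1·3^n.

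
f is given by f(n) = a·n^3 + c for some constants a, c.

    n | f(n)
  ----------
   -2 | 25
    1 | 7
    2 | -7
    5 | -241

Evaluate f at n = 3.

From f(-2) = 25 and f(1) = 7: -8a + c = 25 and 1a + c = 7.
Subtracting: 9a = -18, so a = -2; then c = 25 − (-2)·(-8) = 9.
So f(n) = -2n³ + 9, and f(3) = -45.

-45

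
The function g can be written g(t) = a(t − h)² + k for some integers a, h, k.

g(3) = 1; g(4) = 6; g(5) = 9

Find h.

6

First differences 5, 3; second difference -2 = 2a, so a = -1.
Expanding, the t-coefficient is −2ah = 2h; matching it to the data gives h = 6, and then k = 10.
So g(t) = -1(t − 6)² + 10.
Hence h = 6.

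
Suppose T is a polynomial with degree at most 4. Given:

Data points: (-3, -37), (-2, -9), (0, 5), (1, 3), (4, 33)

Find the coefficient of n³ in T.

1

Write T(n) = an^4 + bn³ + cn² + dn + e; the 5 given values yield a linear system in the 5 coefficients.
Solving, the leading coefficient vanishes, and T(n) = n³ - 2n² - n + 5.
The coefficient of n³ is 1.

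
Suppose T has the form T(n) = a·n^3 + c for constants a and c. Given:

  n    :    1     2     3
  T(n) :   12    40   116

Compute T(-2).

From T(1) = 12 and T(2) = 40: 1a + c = 12 and 8a + c = 40.
Subtracting: 7a = 28, so a = 4; then c = 12 − 4·1 = 8.
So T(n) = 4n³ + 8, and T(-2) = -24.

-24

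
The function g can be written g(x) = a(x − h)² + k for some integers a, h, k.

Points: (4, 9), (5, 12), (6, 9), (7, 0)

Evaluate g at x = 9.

-36

First differences 3, -3, -9; second difference -6 = 2a, so a = -3.
Expanding, the x-coefficient is −2ah = 6h; matching it to the data gives h = 5, and then k = 12.
So g(x) = -3(x − 5)² + 12.
g(9) = -3·4² + 12 = -36.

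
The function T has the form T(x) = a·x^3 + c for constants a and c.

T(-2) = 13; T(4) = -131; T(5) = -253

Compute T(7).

-689

From T(-2) = 13 and T(4) = -131: -8a + c = 13 and 64a + c = -131.
Subtracting: 72a = -144, so a = -2; then c = 13 − (-2)·(-8) = -3.
So T(x) = -2x³ − 3, and T(7) = -689.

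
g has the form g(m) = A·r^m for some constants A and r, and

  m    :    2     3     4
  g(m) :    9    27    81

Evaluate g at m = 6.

729

Consecutive ratio: 27/9 = 3, and 81/27 = 3, so r = 3.
Then A·3^2 = 9 gives A = 1, and g(m) = 1·3^m.
g(6) = 1·3^6 = 729.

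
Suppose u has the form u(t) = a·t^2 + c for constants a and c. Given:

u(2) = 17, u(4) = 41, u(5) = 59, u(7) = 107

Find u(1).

From u(2) = 17 and u(4) = 41: 4a + c = 17 and 16a + c = 41.
Subtracting: 12a = 24, so a = 2; then c = 17 − 2·4 = 9.
So u(t) = 2t² + 9, and u(1) = 11.

11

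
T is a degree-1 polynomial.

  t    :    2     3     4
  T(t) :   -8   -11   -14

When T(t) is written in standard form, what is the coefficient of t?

-3

First differences: -3, -3.
Level-1 differences are constant, so T has degree 1.
Fitting a degree-1 polynomial gives T(t) = -3t - 2.
The coefficient of t is -3.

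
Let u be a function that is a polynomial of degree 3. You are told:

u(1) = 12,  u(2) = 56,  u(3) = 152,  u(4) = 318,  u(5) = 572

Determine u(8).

First differences: 44, 96, 166, 254. Second differences: 52, 70, 88. Third differences: 18, 18.
Level-3 differences are constant, so u has degree 3.
Fitting a degree-3 polynomial gives u(t) = 3t³ + 8t² - t + 2.
Then u(8) = 2042.

2042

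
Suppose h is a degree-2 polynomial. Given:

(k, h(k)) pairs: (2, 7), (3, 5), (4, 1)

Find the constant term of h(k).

5

Write h(k) = ak² + bk + c; the 3 given values yield a linear system in the 3 coefficients.
Solving, h(k) = -k² + 3k + 5.
The constant term is h(0) = 5.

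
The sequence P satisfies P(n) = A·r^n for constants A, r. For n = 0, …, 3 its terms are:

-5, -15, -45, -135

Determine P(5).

-1215

Consecutive ratio: -15/(-5) = 3, and -45/(-15) = 3, so r = 3.
Then A·3^0 = -5 gives A = -5, and P(n) = -5·3^n.
P(5) = -5·3^5 = -1215.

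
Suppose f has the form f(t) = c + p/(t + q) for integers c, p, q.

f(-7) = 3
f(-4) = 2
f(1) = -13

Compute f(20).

(f(t) − c)(t + q) = p for each data point; the three points give a linear system in c and q, then p follows.
Solving: c = 5, q = -2, p = 18, so f(t) = 5 + 18/(t − 2).
Then f(20) = 5 + 18/18 = 6.

6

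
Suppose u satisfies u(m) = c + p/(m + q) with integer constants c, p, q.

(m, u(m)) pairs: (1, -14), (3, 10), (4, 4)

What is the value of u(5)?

2

(u(m) − c)(m + q) = p for each data point; the three points give a linear system in c and q, then p follows.
Solving: c = -2, q = -2, p = 12, so u(m) = -2 + 12/(m − 2).
Then u(5) = -2 + 12/3 = 2.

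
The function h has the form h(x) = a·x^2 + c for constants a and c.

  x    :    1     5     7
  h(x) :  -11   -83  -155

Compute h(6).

-116

From h(1) = -11 and h(5) = -83: 1a + c = -11 and 25a + c = -83.
Subtracting: 24a = -72, so a = -3; then c = -11 − (-3)·1 = -8.
So h(x) = -3x² − 8, and h(6) = -116.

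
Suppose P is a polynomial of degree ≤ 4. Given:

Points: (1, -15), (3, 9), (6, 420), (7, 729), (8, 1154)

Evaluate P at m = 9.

Write P(m) = am^4 + bm³ + cm² + dm + e; the 5 given values yield a linear system in the 5 coefficients.
Solving, the leading coefficient vanishes, and P(m) = 3m³ - 5m² - 7m - 6.
Then P(9) = 1713.

1713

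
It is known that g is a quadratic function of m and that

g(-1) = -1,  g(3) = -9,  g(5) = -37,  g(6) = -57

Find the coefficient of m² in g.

Write g(m) = am² + bm + c; the 4 given values yield a linear system in the 3 coefficients.
Solving, g(m) = -2m² + 2m + 3.
The coefficient of m² is -2.

-2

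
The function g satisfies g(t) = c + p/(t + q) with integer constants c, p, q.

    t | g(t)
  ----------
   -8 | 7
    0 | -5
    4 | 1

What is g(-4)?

13

(g(t) − c)(t + q) = p for each data point; the three points give a linear system in c and q, then p follows.
Solving: c = 4, q = 2, p = -18, so g(t) = 4 − 18/(t + 2).
Then g(-4) = 4 − 18/(-2) = 13.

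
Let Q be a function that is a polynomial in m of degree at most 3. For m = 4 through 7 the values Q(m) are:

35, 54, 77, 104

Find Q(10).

209

First differences: 19, 23, 27. Second differences: 4, 4.
Level-2 differences are constant, so Q has degree 2.
Fitting a degree-2 polynomial gives Q(m) = 2m² + m - 1.
Then Q(10) = 209.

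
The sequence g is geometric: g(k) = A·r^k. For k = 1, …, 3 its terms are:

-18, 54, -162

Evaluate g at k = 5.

Consecutive ratio: 54/(-18) = -3, and -162/54 = -3, so r = -3.
Then A·(-3)^1 = -18 gives A = 6, and g(k) = 6·(-3)^k.
g(5) = 6·(-3)^5 = -1458.

-1458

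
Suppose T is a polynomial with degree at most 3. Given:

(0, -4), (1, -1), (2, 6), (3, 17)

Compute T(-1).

-3

First differences: 3, 7, 11. Second differences: 4, 4.
Level-2 differences are constant, so T has degree 2.
Fitting a degree-2 polynomial gives T(k) = 2k² + k - 4.
Then T(-1) = -3.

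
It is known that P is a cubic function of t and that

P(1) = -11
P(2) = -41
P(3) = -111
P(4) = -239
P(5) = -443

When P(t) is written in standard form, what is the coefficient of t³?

First differences: -30, -70, -128, -204. Second differences: -40, -58, -76. Third differences: -18, -18.
Level-3 differences are constant, so P has degree 3.
Fitting a degree-3 polynomial gives P(t) = -3t³ - 2t² - 3t - 3.
The coefficient of t³ is -3.

-3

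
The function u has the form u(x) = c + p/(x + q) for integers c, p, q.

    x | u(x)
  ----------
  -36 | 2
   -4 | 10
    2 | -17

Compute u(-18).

(u(x) − c)(x + q) = p for each data point; the three points give a linear system in c and q, then p follows.
Solving: c = 1, q = 0, p = -36, so u(x) = 1 − 36/(x + 0).
Then u(-18) = 1 − 36/(-18) = 3.

3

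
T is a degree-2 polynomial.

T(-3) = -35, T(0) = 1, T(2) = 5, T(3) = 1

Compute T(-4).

Write T(x) = ax² + bx + c; the 4 given values yield a linear system in the 3 coefficients.
Solving, T(x) = -2x² + 6x + 1.
Then T(-4) = -55.

-55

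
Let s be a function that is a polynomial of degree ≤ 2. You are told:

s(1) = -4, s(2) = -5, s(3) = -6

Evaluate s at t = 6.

-9

Write s(t) = at² + bt + c; the 3 given values yield a linear system in the 3 coefficients.
Solving, the leading coefficient vanishes, and s(t) = -t - 3.
Then s(6) = -9.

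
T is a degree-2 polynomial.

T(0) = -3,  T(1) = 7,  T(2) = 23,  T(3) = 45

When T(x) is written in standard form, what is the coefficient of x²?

First differences: 10, 16, 22. Second differences: 6, 6.
Level-2 differences are constant, so T has degree 2.
Fitting a degree-2 polynomial gives T(x) = 3x² + 7x - 3.
The coefficient of x² is 3.

3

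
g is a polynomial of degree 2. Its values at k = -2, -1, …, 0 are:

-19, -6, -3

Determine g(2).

Write g(k) = ak² + bk + c; the 3 given values yield a linear system in the 3 coefficients.
Solving, g(k) = -5k² - 2k - 3.
Then g(2) = -27.

-27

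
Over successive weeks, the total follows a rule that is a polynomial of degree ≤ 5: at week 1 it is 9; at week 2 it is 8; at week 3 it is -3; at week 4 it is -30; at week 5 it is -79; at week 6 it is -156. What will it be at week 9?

-615

Write the value at k as g(k).
First differences: -1, -11, -27, -49, -77. Second differences: -10, -16, -22, -28. Third differences: -6, -6, -6.
Level-3 differences are constant, so g has degree 3.
Fitting a degree-3 polynomial gives g(k) = -k³ + k² + 3k + 6.
Then g(9) = -615.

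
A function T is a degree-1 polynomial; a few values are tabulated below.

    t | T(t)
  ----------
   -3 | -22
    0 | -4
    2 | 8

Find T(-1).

-10

Write T(t) = at + b; the 3 given values yield a linear system in the 2 coefficients.
Solving, T(t) = 6t - 4.
Then T(-1) = -10.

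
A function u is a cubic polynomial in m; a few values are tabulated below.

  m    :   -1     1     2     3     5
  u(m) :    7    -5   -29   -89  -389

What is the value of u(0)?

1

Write u(m) = am³ + bm² + cm + d; the 5 given values yield a linear system in the 4 coefficients.
Solving, u(m) = -3m³ - 3m + 1.
Then u(0) = 1.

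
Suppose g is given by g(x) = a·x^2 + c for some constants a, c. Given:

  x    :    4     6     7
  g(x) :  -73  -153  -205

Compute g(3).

From g(4) = -73 and g(6) = -153: 16a + c = -73 and 36a + c = -153.
Subtracting: 20a = -80, so a = -4; then c = -73 − (-4)·16 = -9.
So g(x) = -4x² − 9, and g(3) = -45.

-45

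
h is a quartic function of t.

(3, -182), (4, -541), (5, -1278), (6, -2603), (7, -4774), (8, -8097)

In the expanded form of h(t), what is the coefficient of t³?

First differences: -359, -737, -1325, -2171, -3323. Second differences: -378, -588, -846, -1152. Third differences: -210, -258, -306. Fourth differences: -48, -48.
Level-4 differences are constant, so h has degree 4.
Fitting a degree-4 polynomial gives h(t) = -2t^4 + t³ - 7t² + 3t + 7.
The coefficient of t³ is 1.

1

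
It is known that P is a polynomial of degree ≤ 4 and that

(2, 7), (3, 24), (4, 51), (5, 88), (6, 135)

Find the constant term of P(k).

First differences: 17, 27, 37, 47. Second differences: 10, 10, 10.
Level-2 differences are constant, so P has degree 2.
Fitting a degree-2 polynomial gives P(k) = 5k² - 8k + 3.
The constant term is P(0) = 3.

3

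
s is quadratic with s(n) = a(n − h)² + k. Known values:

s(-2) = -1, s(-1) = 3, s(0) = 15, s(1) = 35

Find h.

-2

First differences 4, 12, 20; second difference 8 = 2a, so a = 4.
Expanding, the n-coefficient is −2ah = -8h; matching it to the data gives h = -2, and then k = -1.
So s(n) = 4(n + 2)² − 1.
Hence h = -2.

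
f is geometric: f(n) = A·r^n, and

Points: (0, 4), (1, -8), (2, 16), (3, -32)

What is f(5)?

Consecutive ratio: -8/4 = -2, and 16/(-8) = -2, so r = -2.
Then A·(-2)^0 = 4 gives A = 4, and f(n) = 4·(-2)^n.
f(5) = 4·(-2)^5 = -128.

-128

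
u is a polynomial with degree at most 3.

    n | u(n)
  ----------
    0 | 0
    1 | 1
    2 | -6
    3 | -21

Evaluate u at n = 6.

Write u(n) = an³ + bn² + cn + d; the 4 given values yield a linear system in the 4 coefficients.
Solving, the leading coefficient vanishes, and u(n) = -4n² + 5n.
Then u(6) = -114.

-114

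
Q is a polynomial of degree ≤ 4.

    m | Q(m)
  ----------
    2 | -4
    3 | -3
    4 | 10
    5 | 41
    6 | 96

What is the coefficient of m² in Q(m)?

Write Q(m) = am^4 + bm³ + cm² + dm + e; the 5 given values yield a linear system in the 5 coefficients.
Solving, the leading coefficient vanishes, and Q(m) = m³ - 3m² - 3m + 6.
The coefficient of m² is -3.

-3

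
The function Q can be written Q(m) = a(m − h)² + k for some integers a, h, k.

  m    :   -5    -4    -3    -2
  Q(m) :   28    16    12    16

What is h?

First differences -12, -4, 4; second difference 8 = 2a, so a = 4.
Expanding, the m-coefficient is −2ah = -8h; matching it to the data gives h = -3, and then k = 12.
So Q(m) = 4(m + 3)² + 12.
Hence h = -3.

-3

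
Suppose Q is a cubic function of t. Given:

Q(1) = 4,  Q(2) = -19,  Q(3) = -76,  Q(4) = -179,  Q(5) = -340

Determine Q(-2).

Write Q(t) = at³ + bt² + ct + d; the 5 given values yield a linear system in the 4 coefficients.
Solving, Q(t) = -2t³ - 5t² + 6t + 5.
Then Q(-2) = -11.

-11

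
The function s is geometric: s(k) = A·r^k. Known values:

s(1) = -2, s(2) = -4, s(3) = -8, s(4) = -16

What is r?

2

Consecutive ratio: -4/(-2) = 2, and -8/(-4) = 2, so r = 2.
Then A·2^1 = -2 gives A = -1, and s(k) = -1·2^k.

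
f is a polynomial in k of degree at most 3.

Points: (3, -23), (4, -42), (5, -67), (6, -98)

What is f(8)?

-178

First differences: -19, -25, -31. Second differences: -6, -6.
Level-2 differences are constant, so f has degree 2.
Fitting a degree-2 polynomial gives f(k) = -3k² + 2k - 2.
Then f(8) = -178.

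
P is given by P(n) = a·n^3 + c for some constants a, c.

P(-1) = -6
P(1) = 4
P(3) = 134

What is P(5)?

624

From P(-1) = -6 and P(1) = 4: -1a + c = -6 and 1a + c = 4.
Subtracting: 2a = 10, so a = 5; then c = -6 − 5·(-1) = -1.
So P(n) = 5n³ − 1, and P(5) = 624.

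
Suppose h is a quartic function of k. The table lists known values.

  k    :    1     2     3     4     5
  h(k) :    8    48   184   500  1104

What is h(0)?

4

Write h(k) = ak^4 + bk³ + ck² + dk + e; the 5 given values yield a linear system in the 5 coefficients.
Solving, h(k) = k^4 + 4k³ - k² + 4.
The constant term is h(0) = 4.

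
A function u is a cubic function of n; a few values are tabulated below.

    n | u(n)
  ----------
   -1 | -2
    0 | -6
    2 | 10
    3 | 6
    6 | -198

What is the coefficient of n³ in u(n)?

-2

Write u(n) = an³ + bn² + cn + d; the 5 given values yield a linear system in the 4 coefficients.
Solving, u(n) = -2n³ + 6n² + 4n - 6.
The coefficient of n³ is -2.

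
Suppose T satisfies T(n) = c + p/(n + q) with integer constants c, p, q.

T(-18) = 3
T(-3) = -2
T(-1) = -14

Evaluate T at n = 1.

22

(T(n) − c)(n + q) = p for each data point; the three points give a linear system in c and q, then p follows.
Solving: c = 4, q = 0, p = 18, so T(n) = 4 + 18/(n + 0).
Then T(1) = 4 + 18/1 = 22.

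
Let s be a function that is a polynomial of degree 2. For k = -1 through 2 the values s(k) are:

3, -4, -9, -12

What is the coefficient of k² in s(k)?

Write s(k) = ak² + bk + c; the 4 given values yield a linear system in the 3 coefficients.
Solving, s(k) = k² - 6k - 4.
The coefficient of k² is 1.

1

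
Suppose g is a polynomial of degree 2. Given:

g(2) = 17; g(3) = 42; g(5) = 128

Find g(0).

Write g(t) = at² + bt + c; the 3 given values yield a linear system in the 3 coefficients.
Solving, g(t) = 6t² - 5t + 3.
Then g(0) = 3.

3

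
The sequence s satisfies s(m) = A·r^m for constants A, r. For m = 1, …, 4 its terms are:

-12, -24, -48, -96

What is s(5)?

Consecutive ratio: -24/(-12) = 2, and -48/(-24) = 2, so r = 2.
Then A·2^1 = -12 gives A = -6, and s(m) = -6·2^m.
s(5) = -6·2^5 = -192.

-192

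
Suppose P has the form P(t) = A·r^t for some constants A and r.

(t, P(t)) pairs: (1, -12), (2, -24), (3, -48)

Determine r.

Consecutive ratio: -24/(-12) = 2, and -48/(-24) = 2, so r = 2.
Then A·2^1 = -12 gives A = -6, and P(t) = -6·2^t.

2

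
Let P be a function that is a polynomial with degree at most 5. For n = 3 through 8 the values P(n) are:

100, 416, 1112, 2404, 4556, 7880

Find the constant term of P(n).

-8

First differences: 316, 696, 1292, 2152, 3324. Second differences: 380, 596, 860, 1172. Third differences: 216, 264, 312. Fourth differences: 48, 48.
Level-4 differences are constant, so P has degree 4.
Fitting a degree-4 polynomial gives P(n) = 2n^4 - 4n² - 6n - 8.
The constant term is P(0) = -8.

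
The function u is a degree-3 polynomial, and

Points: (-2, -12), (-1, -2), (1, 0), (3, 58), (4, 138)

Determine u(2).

Write u(n) = an³ + bn² + cn + d; the 5 given values yield a linear system in the 4 coefficients.
Solving, u(n) = 2n³ + n² - n - 2.
Then u(2) = 16.

16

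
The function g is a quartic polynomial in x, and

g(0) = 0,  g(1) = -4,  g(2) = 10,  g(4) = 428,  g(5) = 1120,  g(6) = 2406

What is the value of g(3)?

Write g(x) = ax^4 + bx³ + cx² + dx + e; the 6 given values yield a linear system in the 5 coefficients.
Solving, g(x) = 2x^4 - 5x² - x.
Then g(3) = 114.

114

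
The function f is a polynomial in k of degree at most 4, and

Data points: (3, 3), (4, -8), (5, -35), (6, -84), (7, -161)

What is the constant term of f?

0

First differences: -11, -27, -49, -77. Second differences: -16, -22, -28. Third differences: -6, -6.
Level-3 differences are constant, so f has degree 3.
Fitting a degree-3 polynomial gives f(k) = -k³ + 4k² - 2k.
The constant term is f(0) = 0.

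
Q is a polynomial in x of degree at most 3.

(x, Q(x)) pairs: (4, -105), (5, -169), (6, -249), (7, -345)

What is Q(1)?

-9

First differences: -64, -80, -96. Second differences: -16, -16.
Level-2 differences are constant, so Q has degree 2.
Fitting a degree-2 polynomial gives Q(x) = -8x² + 8x - 9.
Then Q(1) = -9.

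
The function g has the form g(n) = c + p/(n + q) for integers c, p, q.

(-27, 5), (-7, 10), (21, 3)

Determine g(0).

(g(n) − c)(n + q) = p for each data point; the three points give a linear system in c and q, then p follows.
Solving: c = 4, q = 3, p = -24, so g(n) = 4 − 24/(n + 3).
Then g(0) = 4 − 24/3 = -4.

-4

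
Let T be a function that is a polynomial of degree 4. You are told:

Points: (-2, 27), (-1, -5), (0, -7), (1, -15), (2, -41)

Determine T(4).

Write T(k) = ak^4 + bk³ + ck² + dk + e; the 5 given values yield a linear system in the 5 coefficients.
Solving, T(k) = k^4 - 4k³ - 4k² - k - 7.
Then T(4) = -75.

-75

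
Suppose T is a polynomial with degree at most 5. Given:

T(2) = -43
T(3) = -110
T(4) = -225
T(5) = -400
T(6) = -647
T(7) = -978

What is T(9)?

-1940

First differences: -67, -115, -175, -247, -331. Second differences: -48, -60, -72, -84. Third differences: -12, -12, -12.
Level-3 differences are constant, so T has degree 3.
Fitting a degree-3 polynomial gives T(m) = -2m³ - 6m² + m - 5.
Then T(9) = -1940.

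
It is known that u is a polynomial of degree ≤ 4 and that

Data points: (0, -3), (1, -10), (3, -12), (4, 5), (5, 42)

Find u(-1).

Write u(x) = ax^4 + bx³ + cx² + dx + e; the 5 given values yield a linear system in the 5 coefficients.
Solving, the leading coefficient vanishes, and u(x) = x³ - 2x² - 6x - 3.
Then u(-1) = 0.

0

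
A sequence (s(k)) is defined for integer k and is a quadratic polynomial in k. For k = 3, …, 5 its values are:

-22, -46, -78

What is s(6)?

-118

Write s(k) = ak² + bk + c; the 3 given values yield a linear system in the 3 coefficients.
Solving, s(k) = -4k² + 4k + 2.
Then s(6) = -118.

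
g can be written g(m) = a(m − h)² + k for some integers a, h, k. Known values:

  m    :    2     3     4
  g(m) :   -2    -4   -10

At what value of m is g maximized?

2

First differences -2, -6; second difference -4 = 2a, so a = -2.
Expanding, the m-coefficient is −2ah = 4h; matching it to the data gives h = 2, and then k = -2.
So g(m) = -2(m − 2)² − 2.
Hence h = 2.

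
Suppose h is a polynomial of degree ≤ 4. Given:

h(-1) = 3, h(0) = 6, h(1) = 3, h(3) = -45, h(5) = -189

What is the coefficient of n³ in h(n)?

Write h(n) = an^4 + bn³ + cn² + dn + e; the 5 given values yield a linear system in the 5 coefficients.
Solving, the leading coefficient vanishes, and h(n) = -n³ - 3n² + n + 6.
The coefficient of n³ is -1.

-1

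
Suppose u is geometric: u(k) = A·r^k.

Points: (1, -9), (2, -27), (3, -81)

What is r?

3

Consecutive ratio: -27/(-9) = 3, and -81/(-27) = 3, so r = 3.
Then A·3^1 = -9 gives A = -3, and u(k) = -3·3^k.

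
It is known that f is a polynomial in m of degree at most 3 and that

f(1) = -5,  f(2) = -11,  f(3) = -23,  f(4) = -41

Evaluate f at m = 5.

-65

First differences: -6, -12, -18. Second differences: -6, -6.
Level-2 differences are constant, so f has degree 2.
Fitting a degree-2 polynomial gives f(m) = -3m² + 3m - 5.
Then f(5) = -65.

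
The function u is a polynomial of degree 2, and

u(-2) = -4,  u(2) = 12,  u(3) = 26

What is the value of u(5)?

Write u(k) = ak² + bk + c; the 3 given values yield a linear system in the 3 coefficients.
Solving, u(k) = 2k² + 4k - 4.
Then u(5) = 66.

66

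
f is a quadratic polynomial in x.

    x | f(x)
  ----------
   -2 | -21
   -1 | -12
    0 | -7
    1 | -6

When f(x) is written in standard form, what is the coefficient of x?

3

First differences: 9, 5, 1. Second differences: -4, -4.
Level-2 differences are constant, so f has degree 2.
Fitting a degree-2 polynomial gives f(x) = -2x² + 3x - 7.
The coefficient of x is 3.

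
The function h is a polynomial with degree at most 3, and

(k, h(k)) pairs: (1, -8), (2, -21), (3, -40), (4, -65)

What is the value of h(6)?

First differences: -13, -19, -25. Second differences: -6, -6.
Level-2 differences are constant, so h has degree 2.
Fitting a degree-2 polynomial gives h(k) = -3k² - 4k - 1.
Then h(6) = -133.

-133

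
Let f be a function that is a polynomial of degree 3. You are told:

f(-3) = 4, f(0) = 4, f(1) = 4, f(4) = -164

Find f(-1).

Write f(m) = am³ + bm² + cm + d; the 4 given values yield a linear system in the 4 coefficients.
Solving, f(m) = -2m³ - 4m² + 6m + 4.
Then f(-1) = -4.

-4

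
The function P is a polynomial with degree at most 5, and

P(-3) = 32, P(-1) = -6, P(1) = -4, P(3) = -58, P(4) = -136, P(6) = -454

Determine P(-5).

Write P(x) = ax^5 + bx^4 + cx³ + dx² + ex + p; the 6 given values yield a linear system in the 6 coefficients.
Solving, the top 2 coefficients vanish, and P(x) = -2x³ - x² + 3x - 4.
Then P(-5) = 206.

206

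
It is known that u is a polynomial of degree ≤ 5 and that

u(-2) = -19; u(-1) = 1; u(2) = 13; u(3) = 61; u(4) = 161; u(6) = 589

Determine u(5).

Write u(n) = an^5 + bn^4 + cn³ + dn² + en + p; the 6 given values yield a linear system in the 6 coefficients.
Solving, the top 2 coefficients vanish, and u(n) = 3n³ - n² - 4n + 1.
Then u(5) = 331.

331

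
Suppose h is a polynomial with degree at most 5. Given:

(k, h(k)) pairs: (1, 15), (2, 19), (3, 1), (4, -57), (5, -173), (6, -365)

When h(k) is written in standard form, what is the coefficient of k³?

First differences: 4, -18, -58, -116, -192. Second differences: -22, -40, -58, -76. Third differences: -18, -18, -18.
Level-3 differences are constant, so h has degree 3.
Fitting a degree-3 polynomial gives h(k) = -3k³ + 7k² + 4k + 7.
The coefficient of k³ is -3.

-3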